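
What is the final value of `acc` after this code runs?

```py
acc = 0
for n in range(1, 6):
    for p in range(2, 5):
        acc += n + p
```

90

n=1,p=2: acc = 0+3 = 3
n=1,p=3: acc = 3+4 = 7
n=1,p=4: acc = 7+5 = 12
n=2,p=2: acc = 12+4 = 16
n=2,p=3: acc = 16+5 = 21
n=2,p=4: acc = 21+6 = 27
n=3,p=2: acc = 27+5 = 32
n=3,p=3: acc = 32+6 = 38
n=3,p=4: acc = 38+7 = 45
n=4,p=2: acc = 45+6 = 51
n=4,p=3: acc = 51+7 = 58
n=4,p=4: acc = 58+8 = 66
n=5,p=2: acc = 66+7 = 73
n=5,p=3: acc = 73+8 = 81
n=5,p=4: acc = 81+9 = 90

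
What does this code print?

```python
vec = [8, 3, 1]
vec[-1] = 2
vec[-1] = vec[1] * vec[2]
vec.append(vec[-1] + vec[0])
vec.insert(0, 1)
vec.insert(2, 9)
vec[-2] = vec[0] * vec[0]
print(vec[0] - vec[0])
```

vec[-1] = 2 → [8, 3, 2]
vec[-1] = vec[1]*vec[2] = 3*2 = 6 → [8, 3, 6]
append vec[-1]+vec[0] = 6+8 = 14 → [8, 3, 6, 14]
insert 1 at 0 → [1, 8, 3, 6, 14]
insert 9 at 2 → [1, 8, 9, 3, 6, 14]
vec[-2] = vec[0]*vec[0] = 1*1 = 1 → [1, 8, 9, 3, 1, 14]
vec[0]-vec[0] = 1-1 = 0

0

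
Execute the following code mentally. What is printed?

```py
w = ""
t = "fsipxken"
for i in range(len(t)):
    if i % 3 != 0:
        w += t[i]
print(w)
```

i=0: skip
i=1: add 's' → 's'
i=2: add 'i' → 'si'
i=3: skip
i=4: add 'x' → 'six'
i=5: add 'k' → 'sixk'
i=6: skip
i=7: add 'n' → 'sixkn'

sixkn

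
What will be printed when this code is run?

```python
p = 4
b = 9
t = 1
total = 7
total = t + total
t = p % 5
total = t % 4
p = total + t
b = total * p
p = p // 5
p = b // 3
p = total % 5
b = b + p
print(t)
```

total = 1+7 = 8
t = 4%5 = 4
total = 4%4 = 0
p = 0+4 = 4
b = 0*4 = 0
p = 4//5 = 0
p = 0//3 = 0
p = 0%5 = 0
b = 0+0 = 0

4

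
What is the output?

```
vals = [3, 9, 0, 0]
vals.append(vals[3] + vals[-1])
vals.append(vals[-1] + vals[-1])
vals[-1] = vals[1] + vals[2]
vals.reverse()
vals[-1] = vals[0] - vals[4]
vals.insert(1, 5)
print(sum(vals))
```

23

append vals[3]+vals[-1] = 0+0 = 0 → [3, 9, 0, 0, 0]
append vals[-1]+vals[-1] = 0+0 = 0 → [3, 9, 0, 0, 0, 0]
vals[-1] = vals[1]+vals[2] = 9+0 = 9 → [3, 9, 0, 0, 0, 9]
reverse → [9, 0, 0, 0, 9, 3]
vals[-1] = vals[0]-vals[4] = 9-9 = 0 → [9, 0, 0, 0, 9, 0]
insert 5 at 1 → [9, 5, 0, 0, 0, 9, 0]
sum = 23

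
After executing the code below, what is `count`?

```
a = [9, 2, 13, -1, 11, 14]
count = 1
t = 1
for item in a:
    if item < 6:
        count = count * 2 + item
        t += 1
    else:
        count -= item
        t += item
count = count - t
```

item=9: not <6, count = 1-9 = -8; t=10
item=2: <6, count = (-8)*2+2 = -14; t=11
item=13: not <6, count = (-14)-13 = -27; t=24
item=-1: <6, count = (-27)*2+(-1) = -55; t=25
item=11: not <6, count = (-55)-11 = -66; t=36
item=14: not <6, count = (-66)-14 = -80; t=50
count-t = (-80)-50 = -130

-130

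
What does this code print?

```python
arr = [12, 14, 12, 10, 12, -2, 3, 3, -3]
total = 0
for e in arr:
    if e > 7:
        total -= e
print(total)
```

e=12: >7, total = 0-12 = -12
e=14: >7, total = (-12)-14 = -26
e=12: >7, total = (-26)-12 = -38
e=10: >7, total = (-38)-10 = -48
e=12: >7, total = (-48)-12 = -60
e=-2: not >7
e=3: not >7
e=3: not >7
e=-3: not >7

-60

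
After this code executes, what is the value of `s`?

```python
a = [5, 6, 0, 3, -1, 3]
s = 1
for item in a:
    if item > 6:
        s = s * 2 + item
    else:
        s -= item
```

item=5: not >6, s = 1-5 = -4
item=6: not >6, s = (-4)-6 = -10
item=0: not >6, s = (-10)-0 = -10
item=3: not >6, s = (-10)-3 = -13
item=-1: not >6, s = (-13)-(-1) = -12
item=3: not >6, s = (-12)-3 = -15

-15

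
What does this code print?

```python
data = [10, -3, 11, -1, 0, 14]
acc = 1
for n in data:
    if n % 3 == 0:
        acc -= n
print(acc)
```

4

n=10: not %3==0
n=-3: %3==0, acc = 1-(-3) = 4
n=11: not %3==0
n=-1: not %3==0
n=0: %3==0, acc = 4-0 = 4
n=14: not %3==0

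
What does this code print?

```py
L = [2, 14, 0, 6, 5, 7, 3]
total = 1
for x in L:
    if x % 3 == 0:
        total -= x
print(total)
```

x=2: not %3==0
x=14: not %3==0
x=0: %3==0, total = 1-0 = 1
x=6: %3==0, total = 1-6 = -5
x=5: not %3==0
x=7: not %3==0
x=3: %3==0, total = (-5)-3 = -8

-8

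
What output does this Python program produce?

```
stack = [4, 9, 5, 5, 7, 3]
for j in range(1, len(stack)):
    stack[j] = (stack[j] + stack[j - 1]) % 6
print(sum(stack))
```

j=1: stack[1] = (9+4)%6 = 1 → [4, 1, 5, 5, 7, 3]
j=2: stack[2] = (5+1)%6 = 0 → [4, 1, 0, 5, 7, 3]
j=3: stack[3] = (5+0)%6 = 5 → [4, 1, 0, 5, 7, 3]
j=4: stack[4] = (7+5)%6 = 0 → [4, 1, 0, 5, 0, 3]
j=5: stack[5] = (3+0)%6 = 3 → [4, 1, 0, 5, 0, 3]
sum = 13

13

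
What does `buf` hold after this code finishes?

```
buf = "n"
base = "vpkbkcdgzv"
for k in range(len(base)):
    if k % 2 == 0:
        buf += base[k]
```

k=0: add 'v' → 'nv'
k=1: skip
k=2: add 'k' → 'nvk'
k=3: skip
k=4: add 'k' → 'nvkk'
k=5: skip
k=6: add 'd' → 'nvkkd'
k=7: skip
k=8: add 'z' → 'nvkkdz'
k=9: skip

'nvkkdz'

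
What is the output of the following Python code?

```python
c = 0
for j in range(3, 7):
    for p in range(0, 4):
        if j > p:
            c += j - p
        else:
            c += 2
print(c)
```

50

j=3,p=0: 3>0, c = 0+3 = 3
j=3,p=1: 3>1, c = 3+2 = 5
j=3,p=2: 3>2, c = 5+1 = 6
j=3,p=3: not 3>3, c = 6+2 = 8
j=4,p=0: 4>0, c = 8+4 = 12
j=4,p=1: 4>1, c = 12+3 = 15
j=4,p=2: 4>2, c = 15+2 = 17
j=4,p=3: 4>3, c = 17+1 = 18
j=5,p=0: 5>0, c = 18+5 = 23
j=5,p=1: 5>1, c = 23+4 = 27
j=5,p=2: 5>2, c = 27+3 = 30
j=5,p=3: 5>3, c = 30+2 = 32
j=6,p=0: 6>0, c = 32+6 = 38
j=6,p=1: 6>1, c = 38+5 = 43
j=6,p=2: 6>2, c = 43+4 = 47
j=6,p=3: 6>3, c = 47+3 = 50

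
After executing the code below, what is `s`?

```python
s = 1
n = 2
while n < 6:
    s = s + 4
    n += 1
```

n=2: s = 1+4 = 5
n=3: s = 5+4 = 9
n=4: s = 9+4 = 13
n=5: s = 13+4 = 17

17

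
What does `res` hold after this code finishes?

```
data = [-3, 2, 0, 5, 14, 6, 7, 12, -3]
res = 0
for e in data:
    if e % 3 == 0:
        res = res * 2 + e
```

e=-3: %3==0, res = 0*2+(-3) = -3
e=2: not %3==0
e=0: %3==0, res = (-3)*2+0 = -6
e=5: not %3==0
e=14: not %3==0
e=6: %3==0, res = (-6)*2+6 = -6
e=7: not %3==0
e=12: %3==0, res = (-6)*2+12 = 0
e=-3: %3==0, res = 0*2+(-3) = -3

-3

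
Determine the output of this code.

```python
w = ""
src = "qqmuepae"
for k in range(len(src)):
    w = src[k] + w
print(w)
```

eapeumqq

k=0: prepend 'q' → 'q'
k=1: prepend 'q' → 'qq'
k=2: prepend 'm' → 'mqq'
k=3: prepend 'u' → 'umqq'
k=4: prepend 'e' → 'eumqq'
k=5: prepend 'p' → 'peumqq'
k=6: prepend 'a' → 'apeumqq'
k=7: prepend 'e' → 'eapeumqq'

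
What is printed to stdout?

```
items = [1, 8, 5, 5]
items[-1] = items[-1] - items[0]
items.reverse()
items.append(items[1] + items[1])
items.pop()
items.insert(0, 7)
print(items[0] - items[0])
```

0

items[-1] = items[-1]-items[0] = 5-1 = 4 → [1, 8, 5, 4]
reverse → [4, 5, 8, 1]
append items[1]+items[1] = 5+5 = 10 → [4, 5, 8, 1, 10]
pop() removes 10 → [4, 5, 8, 1]
insert 7 at 0 → [7, 4, 5, 8, 1]
items[0]-items[0] = 7-7 = 0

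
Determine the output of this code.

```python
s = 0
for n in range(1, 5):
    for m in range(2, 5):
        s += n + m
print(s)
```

66

n=1,m=2: s = 0+3 = 3
n=1,m=3: s = 3+4 = 7
n=1,m=4: s = 7+5 = 12
n=2,m=2: s = 12+4 = 16
n=2,m=3: s = 16+5 = 21
n=2,m=4: s = 21+6 = 27
n=3,m=2: s = 27+5 = 32
n=3,m=3: s = 32+6 = 38
n=3,m=4: s = 38+7 = 45
n=4,m=2: s = 45+6 = 51
n=4,m=3: s = 51+7 = 58
n=4,m=4: s = 58+8 = 66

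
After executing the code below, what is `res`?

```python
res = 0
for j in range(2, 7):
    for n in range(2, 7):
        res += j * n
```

j=2,n=2: res = 0+4 = 4
j=2,n=3: res = 4+6 = 10
j=2,n=4: res = 10+8 = 18
j=2,n=5: res = 18+10 = 28
j=2,n=6: res = 28+12 = 40
j=3,n=2: res = 40+6 = 46
j=3,n=3: res = 46+9 = 55
j=3,n=4: res = 55+12 = 67
j=3,n=5: res = 67+15 = 82
j=3,n=6: res = 82+18 = 100
j=4,n=2: res = 100+8 = 108
j=4,n=3: res = 108+12 = 120
j=4,n=4: res = 120+16 = 136
j=4,n=5: res = 136+20 = 156
j=4,n=6: res = 156+24 = 180
j=5,n=2: res = 180+10 = 190
j=5,n=3: res = 190+15 = 205
j=5,n=4: res = 205+20 = 225
j=5,n=5: res = 225+25 = 250
j=5,n=6: res = 250+30 = 280
j=6,n=2: res = 280+12 = 292
j=6,n=3: res = 292+18 = 310
j=6,n=4: res = 310+24 = 334
j=6,n=5: res = 334+30 = 364
j=6,n=6: res = 364+36 = 400

400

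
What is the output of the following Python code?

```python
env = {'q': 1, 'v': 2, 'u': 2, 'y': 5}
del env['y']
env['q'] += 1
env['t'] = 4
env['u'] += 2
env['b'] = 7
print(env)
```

{'q': 2, 'v': 2, 'u': 4, 't': 4, 'b': 7}

del 'y' → {'q': 1, 'v': 2, 'u': 2}
env['q'] = 1+1 = 2 → {'q': 2, 'v': 2, 'u': 2}
env['t'] = 4 → {'q': 2, 'v': 2, 'u': 2, 't': 4}
env['u'] = 2+2 = 4 → {'q': 2, 'v': 2, 'u': 4, 't': 4}
env['b'] = 7 → {'q': 2, 'v': 2, 'u': 4, 't': 4, 'b': 7}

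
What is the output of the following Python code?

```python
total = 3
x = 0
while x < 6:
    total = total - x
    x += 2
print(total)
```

-3

x=0: total = 3-0 = 3
x=2: total = 3-2 = 1
x=4: total = 1-4 = -3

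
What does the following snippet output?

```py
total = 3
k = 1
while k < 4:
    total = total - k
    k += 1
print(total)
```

k=1: total = 3-1 = 2
k=2: total = 2-2 = 0
k=3: total = 0-3 = -3

-3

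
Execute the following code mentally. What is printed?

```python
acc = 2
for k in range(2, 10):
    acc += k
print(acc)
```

46

k=2: acc = 2+2 = 4
k=3: acc = 4+3 = 7
k=4: acc = 7+4 = 11
k=5: acc = 11+5 = 16
k=6: acc = 16+6 = 22
k=7: acc = 22+7 = 29
k=8: acc = 29+8 = 37
k=9: acc = 37+9 = 46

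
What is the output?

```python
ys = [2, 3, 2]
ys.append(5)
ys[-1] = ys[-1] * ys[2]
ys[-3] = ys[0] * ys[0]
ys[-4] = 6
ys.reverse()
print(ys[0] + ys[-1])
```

append 5 → [2, 3, 2, 5]
ys[-1] = ys[-1]*ys[2] = 5*2 = 10 → [2, 3, 2, 10]
ys[-3] = ys[0]*ys[0] = 2*2 = 4 → [2, 4, 2, 10]
ys[-4] = 6 → [6, 4, 2, 10]
reverse → [10, 2, 4, 6]
ys[0]+ys[-1] = 10+6 = 16

16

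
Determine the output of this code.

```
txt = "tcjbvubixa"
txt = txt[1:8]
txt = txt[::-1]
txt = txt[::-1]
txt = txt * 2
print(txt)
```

cjbvubicjbvubi

slice [1:8] → 'cjbvubi'
reverse → 'ibuvbjc'
reverse → 'cjbvubi'
repeat ×2 → 'cjbvubicjbvubi'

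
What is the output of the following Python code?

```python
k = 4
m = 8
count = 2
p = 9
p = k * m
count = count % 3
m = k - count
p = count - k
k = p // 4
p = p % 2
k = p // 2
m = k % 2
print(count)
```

2

p = 4*8 = 32
count = 2%3 = 2
m = 4-2 = 2
p = 2-4 = -2
k = (-2)//4 = -1
p = (-2)%2 = 0
k = 0//2 = 0
m = 0%2 = 0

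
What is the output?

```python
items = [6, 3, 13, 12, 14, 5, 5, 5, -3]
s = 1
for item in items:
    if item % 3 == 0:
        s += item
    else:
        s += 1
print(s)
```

24

item=6: %3==0, s = 1+6 = 7
item=3: %3==0, s = 7+3 = 10
item=13: not %3==0, s = 10+1 = 11
item=12: %3==0, s = 11+12 = 23
item=14: not %3==0, s = 23+1 = 24
item=5: not %3==0, s = 24+1 = 25
item=5: not %3==0, s = 25+1 = 26
item=5: not %3==0, s = 26+1 = 27
item=-3: %3==0, s = 27+(-3) = 24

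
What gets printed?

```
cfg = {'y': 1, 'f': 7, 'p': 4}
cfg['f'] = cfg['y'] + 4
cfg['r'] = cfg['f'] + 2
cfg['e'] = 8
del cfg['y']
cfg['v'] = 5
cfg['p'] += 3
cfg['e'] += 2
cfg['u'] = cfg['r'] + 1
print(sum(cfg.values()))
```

cfg['f'] = cfg['y']+4 = 5 → {'y': 1, 'f': 5, 'p': 4}
cfg['r'] = cfg['f']+2 = 7 → {'y': 1, 'f': 5, 'p': 4, 'r': 7}
cfg['e'] = 8 → {'y': 1, 'f': 5, 'p': 4, 'r': 7, 'e': 8}
del 'y' → {'f': 5, 'p': 4, 'r': 7, 'e': 8}
cfg['v'] = 5 → {'f': 5, 'p': 4, 'r': 7, 'e': 8, 'v': 5}
cfg['p'] = 4+3 = 7 → {'f': 5, 'p': 7, 'r': 7, 'e': 8, 'v': 5}
cfg['e'] = 8+2 = 10 → {'f': 5, 'p': 7, 'r': 7, 'e': 10, 'v': 5}
cfg['u'] = cfg['r']+1 = 8 → {'f': 5, 'p': 7, 'r': 7, 'e': 10, 'v': 5, 'u': 8}
sum of values = 42

42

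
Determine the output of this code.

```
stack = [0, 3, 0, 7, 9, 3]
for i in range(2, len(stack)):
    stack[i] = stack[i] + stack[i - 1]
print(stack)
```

i=2: stack[2] = 0+3 = 3 → [0, 3, 3, 7, 9, 3]
i=3: stack[3] = 7+3 = 10 → [0, 3, 3, 10, 9, 3]
i=4: stack[4] = 9+10 = 19 → [0, 3, 3, 10, 19, 3]
i=5: stack[5] = 3+19 = 22 → [0, 3, 3, 10, 19, 22]

[0, 3, 3, 10, 19, 22]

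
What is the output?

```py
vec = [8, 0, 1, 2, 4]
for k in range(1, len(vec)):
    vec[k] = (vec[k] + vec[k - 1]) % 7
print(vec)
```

k=1: vec[1] = (0+8)%7 = 1 → [8, 1, 1, 2, 4]
k=2: vec[2] = (1+1)%7 = 2 → [8, 1, 2, 2, 4]
k=3: vec[3] = (2+2)%7 = 4 → [8, 1, 2, 4, 4]
k=4: vec[4] = (4+4)%7 = 1 → [8, 1, 2, 4, 1]

[8, 1, 2, 4, 1]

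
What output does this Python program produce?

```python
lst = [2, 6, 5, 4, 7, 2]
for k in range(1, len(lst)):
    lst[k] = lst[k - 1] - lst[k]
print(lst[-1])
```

-22

k=1: lst[1] = 2-6 = -4 → [2, -4, 5, 4, 7, 2]
k=2: lst[2] = (-4)-5 = -9 → [2, -4, -9, 4, 7, 2]
k=3: lst[3] = (-9)-4 = -13 → [2, -4, -9, -13, 7, 2]
k=4: lst[4] = (-13)-7 = -20 → [2, -4, -9, -13, -20, 2]
k=5: lst[5] = (-20)-2 = -22 → [2, -4, -9, -13, -20, -22]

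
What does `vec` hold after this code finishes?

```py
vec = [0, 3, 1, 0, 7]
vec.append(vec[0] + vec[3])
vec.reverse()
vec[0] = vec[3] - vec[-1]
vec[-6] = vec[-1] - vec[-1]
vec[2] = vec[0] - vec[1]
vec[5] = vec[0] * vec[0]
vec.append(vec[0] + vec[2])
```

append vec[0]+vec[3] = 0+0 = 0 → [0, 3, 1, 0, 7, 0]
reverse → [0, 7, 0, 1, 3, 0]
vec[0] = vec[3]-vec[-1] = 1-0 = 1 → [1, 7, 0, 1, 3, 0]
vec[-6] = vec[-1]-vec[-1] = 0-0 = 0 → [0, 7, 0, 1, 3, 0]
vec[2] = vec[0]-vec[1] = 0-7 = -7 → [0, 7, -7, 1, 3, 0]
vec[5] = vec[0]*vec[0] = 0*0 = 0 → [0, 7, -7, 1, 3, 0]
append vec[0]+vec[2] = 0+(-7) = -7 → [0, 7, -7, 1, 3, 0, -7]

[0, 7, -7, 1, 3, 0, -7]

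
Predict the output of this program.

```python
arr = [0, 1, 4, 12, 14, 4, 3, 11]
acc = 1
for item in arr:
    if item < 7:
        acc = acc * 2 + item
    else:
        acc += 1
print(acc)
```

76

item=0: <7, acc = 1*2+0 = 2
item=1: <7, acc = 2*2+1 = 5
item=4: <7, acc = 5*2+4 = 14
item=12: not <7, acc = 14+1 = 15
item=14: not <7, acc = 15+1 = 16
item=4: <7, acc = 16*2+4 = 36
item=3: <7, acc = 36*2+3 = 75
item=11: not <7, acc = 75+1 = 76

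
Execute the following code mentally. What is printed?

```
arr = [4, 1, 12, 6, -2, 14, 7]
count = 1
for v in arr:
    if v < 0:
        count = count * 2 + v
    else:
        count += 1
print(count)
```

10

v=4: not <0, count = 1+1 = 2
v=1: not <0, count = 2+1 = 3
v=12: not <0, count = 3+1 = 4
v=6: not <0, count = 4+1 = 5
v=-2: <0, count = 5*2+(-2) = 8
v=14: not <0, count = 8+1 = 9
v=7: not <0, count = 9+1 = 10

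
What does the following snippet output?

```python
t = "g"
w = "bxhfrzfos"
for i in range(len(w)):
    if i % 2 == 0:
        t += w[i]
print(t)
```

i=0: add 'b' → 'gb'
i=1: skip
i=2: add 'h' → 'gbh'
i=3: skip
i=4: add 'r' → 'gbhr'
i=5: skip
i=6: add 'f' → 'gbhrf'
i=7: skip
i=8: add 's' → 'gbhrfs'

gbhrfs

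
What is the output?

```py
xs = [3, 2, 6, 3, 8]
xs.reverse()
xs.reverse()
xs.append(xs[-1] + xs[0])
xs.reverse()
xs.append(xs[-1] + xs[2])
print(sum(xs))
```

reverse → [8, 3, 6, 2, 3]
reverse → [3, 2, 6, 3, 8]
append xs[-1]+xs[0] = 8+3 = 11 → [3, 2, 6, 3, 8, 11]
reverse → [11, 8, 3, 6, 2, 3]
append xs[-1]+xs[2] = 3+3 = 6 → [11, 8, 3, 6, 2, 3, 6]
sum = 39

39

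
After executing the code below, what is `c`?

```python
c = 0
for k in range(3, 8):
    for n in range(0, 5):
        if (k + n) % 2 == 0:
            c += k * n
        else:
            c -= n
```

k=3,n=0: odd sum, c = 0-0 = 0
k=3,n=1: even sum, c = 0+3 = 3
k=3,n=2: odd sum, c = 3-2 = 1
k=3,n=3: even sum, c = 1+9 = 10
k=3,n=4: odd sum, c = 10-4 = 6
k=4,n=0: even sum, c = 6+0 = 6
k=4,n=1: odd sum, c = 6-1 = 5
k=4,n=2: even sum, c = 5+8 = 13
k=4,n=3: odd sum, c = 13-3 = 10
k=4,n=4: even sum, c = 10+16 = 26
k=5,n=0: odd sum, c = 26-0 = 26
k=5,n=1: even sum, c = 26+5 = 31
k=5,n=2: odd sum, c = 31-2 = 29
k=5,n=3: even sum, c = 29+15 = 44
k=5,n=4: odd sum, c = 44-4 = 40
k=6,n=0: even sum, c = 40+0 = 40
k=6,n=1: odd sum, c = 40-1 = 39
k=6,n=2: even sum, c = 39+12 = 51
k=6,n=3: odd sum, c = 51-3 = 48
k=6,n=4: even sum, c = 48+24 = 72
k=7,n=0: odd sum, c = 72-0 = 72
k=7,n=1: even sum, c = 72+7 = 79
k=7,n=2: odd sum, c = 79-2 = 77
k=7,n=3: even sum, c = 77+21 = 98
k=7,n=4: odd sum, c = 98-4 = 94

94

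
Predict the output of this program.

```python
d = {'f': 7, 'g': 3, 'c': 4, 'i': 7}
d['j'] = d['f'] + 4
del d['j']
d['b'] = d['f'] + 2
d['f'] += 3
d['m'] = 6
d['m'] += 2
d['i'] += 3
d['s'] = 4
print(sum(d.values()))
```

48

d['j'] = d['f']+4 = 11 → {'f': 7, 'g': 3, 'c': 4, 'i': 7, 'j': 11}
del 'j' → {'f': 7, 'g': 3, 'c': 4, 'i': 7}
d['b'] = d['f']+2 = 9 → {'f': 7, 'g': 3, 'c': 4, 'i': 7, 'b': 9}
d['f'] = 7+3 = 10 → {'f': 10, 'g': 3, 'c': 4, 'i': 7, 'b': 9}
d['m'] = 6 → {'f': 10, 'g': 3, 'c': 4, 'i': 7, 'b': 9, 'm': 6}
d['m'] = 6+2 = 8 → {'f': 10, 'g': 3, 'c': 4, 'i': 7, 'b': 9, 'm': 8}
d['i'] = 7+3 = 10 → {'f': 10, 'g': 3, 'c': 4, 'i': 10, 'b': 9, 'm': 8}
d['s'] = 4 → {'f': 10, 'g': 3, 'c': 4, 'i': 10, 'b': 9, 'm': 8, 's': 4}
sum of values = 48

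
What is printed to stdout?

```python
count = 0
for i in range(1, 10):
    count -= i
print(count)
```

-45

i=1: count = 0-1 = -1
i=2: count = (-1)-2 = -3
i=3: count = (-3)-3 = -6
i=4: count = (-6)-4 = -10
i=5: count = (-10)-5 = -15
i=6: count = (-15)-6 = -21
i=7: count = (-21)-7 = -28
i=8: count = (-28)-8 = -36
i=9: count = (-36)-9 = -45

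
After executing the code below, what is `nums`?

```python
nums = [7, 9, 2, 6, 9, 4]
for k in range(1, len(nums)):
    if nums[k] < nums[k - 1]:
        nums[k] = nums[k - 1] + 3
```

k=1: 9>=7, unchanged → [7, 9, 2, 6, 9, 4]
k=2: 2<9, nums[2] = 9+3 = 12 → [7, 9, 12, 6, 9, 4]
k=3: 6<12, nums[3] = 12+3 = 15 → [7, 9, 12, 15, 9, 4]
k=4: 9<15, nums[4] = 15+3 = 18 → [7, 9, 12, 15, 18, 4]
k=5: 4<18, nums[5] = 18+3 = 21 → [7, 9, 12, 15, 18, 21]

[7, 9, 12, 15, 18, 21]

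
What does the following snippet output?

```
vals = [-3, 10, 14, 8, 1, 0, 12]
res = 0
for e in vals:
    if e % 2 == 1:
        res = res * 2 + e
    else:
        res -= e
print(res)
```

-81

e=-3: odd, res = 0*2+(-3) = -3
e=10: not odd, res = (-3)-10 = -13
e=14: not odd, res = (-13)-14 = -27
e=8: not odd, res = (-27)-8 = -35
e=1: odd, res = (-35)*2+1 = -69
e=0: not odd, res = (-69)-0 = -69
e=12: not odd, res = (-69)-12 = -81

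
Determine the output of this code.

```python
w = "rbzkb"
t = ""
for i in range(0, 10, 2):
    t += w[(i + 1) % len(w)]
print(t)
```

i=0: add w[1]='b' → 'b'
i=2: add w[3]='k' → 'bk'
i=4: add w[0]='r' → 'bkr'
i=6: add w[2]='z' → 'bkrz'
i=8: add w[4]='b' → 'bkrzb'

bkrzb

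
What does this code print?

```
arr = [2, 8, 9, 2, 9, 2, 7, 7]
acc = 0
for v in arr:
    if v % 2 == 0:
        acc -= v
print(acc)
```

v=2: even, acc = 0-2 = -2
v=8: even, acc = (-2)-8 = -10
v=9: not even
v=2: even, acc = (-10)-2 = -12
v=9: not even
v=2: even, acc = (-12)-2 = -14
v=7: not even
v=7: not even

-14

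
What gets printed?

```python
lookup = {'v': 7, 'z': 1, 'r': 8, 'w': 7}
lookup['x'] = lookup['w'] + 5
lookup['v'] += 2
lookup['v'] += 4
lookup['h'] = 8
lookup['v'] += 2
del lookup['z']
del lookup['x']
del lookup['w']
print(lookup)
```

lookup['x'] = lookup['w']+5 = 12 → {'v': 7, 'z': 1, 'r': 8, 'w': 7, 'x': 12}
lookup['v'] = 7+2 = 9 → {'v': 9, 'z': 1, 'r': 8, 'w': 7, 'x': 12}
lookup['v'] = 9+4 = 13 → {'v': 13, 'z': 1, 'r': 8, 'w': 7, 'x': 12}
lookup['h'] = 8 → {'v': 13, 'z': 1, 'r': 8, 'w': 7, 'x': 12, 'h': 8}
lookup['v'] = 13+2 = 15 → {'v': 15, 'z': 1, 'r': 8, 'w': 7, 'x': 12, 'h': 8}
del 'z' → {'v': 15, 'r': 8, 'w': 7, 'x': 12, 'h': 8}
del 'x' → {'v': 15, 'r': 8, 'w': 7, 'h': 8}
del 'w' → {'v': 15, 'r': 8, 'h': 8}

{'v': 15, 'r': 8, 'h': 8}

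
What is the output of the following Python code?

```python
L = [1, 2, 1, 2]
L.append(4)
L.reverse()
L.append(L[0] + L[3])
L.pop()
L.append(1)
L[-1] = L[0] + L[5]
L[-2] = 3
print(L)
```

append 4 → [1, 2, 1, 2, 4]
reverse → [4, 2, 1, 2, 1]
append L[0]+L[3] = 4+2 = 6 → [4, 2, 1, 2, 1, 6]
pop() removes 6 → [4, 2, 1, 2, 1]
append 1 → [4, 2, 1, 2, 1, 1]
L[-1] = L[0]+L[5] = 4+1 = 5 → [4, 2, 1, 2, 1, 5]
L[-2] = 3 → [4, 2, 1, 2, 3, 5]

[4, 2, 1, 2, 3, 5]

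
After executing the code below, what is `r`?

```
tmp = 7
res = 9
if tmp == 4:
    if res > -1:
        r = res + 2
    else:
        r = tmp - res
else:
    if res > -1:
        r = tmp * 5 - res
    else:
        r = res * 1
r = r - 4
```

tmp=7, res=9
tmp == 4 is False; res > -1 is True
→ r = tmp * 5 - res = 26
r = 26-4 = 22

22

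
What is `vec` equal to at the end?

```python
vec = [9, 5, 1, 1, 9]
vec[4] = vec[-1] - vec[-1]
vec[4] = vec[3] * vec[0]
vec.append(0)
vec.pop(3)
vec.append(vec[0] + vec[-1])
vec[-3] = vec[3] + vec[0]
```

vec[4] = vec[-1]-vec[-1] = 9-9 = 0 → [9, 5, 1, 1, 0]
vec[4] = vec[3]*vec[0] = 1*9 = 9 → [9, 5, 1, 1, 9]
append 0 → [9, 5, 1, 1, 9, 0]
pop(3) removes 1 → [9, 5, 1, 9, 0]
append vec[0]+vec[-1] = 9+0 = 9 → [9, 5, 1, 9, 0, 9]
vec[-3] = vec[3]+vec[0] = 9+9 = 18 → [9, 5, 1, 18, 0, 9]

[9, 5, 1, 18, 0, 9]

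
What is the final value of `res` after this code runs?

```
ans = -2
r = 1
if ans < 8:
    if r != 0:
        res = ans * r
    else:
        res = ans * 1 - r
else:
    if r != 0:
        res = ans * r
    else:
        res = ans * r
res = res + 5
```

ans=-2, r=1
ans < 8 is True; r != 0 is True
→ res = ans * r = -2
res = (-2)+5 = 3

3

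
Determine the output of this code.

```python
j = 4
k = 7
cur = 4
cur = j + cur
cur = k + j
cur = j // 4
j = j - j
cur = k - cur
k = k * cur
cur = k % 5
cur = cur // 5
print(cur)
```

cur = 4+4 = 8
cur = 7+4 = 11
cur = 4//4 = 1
j = 4-4 = 0
cur = 7-1 = 6
k = 7*6 = 42
cur = 42%5 = 2
cur = 2//5 = 0

0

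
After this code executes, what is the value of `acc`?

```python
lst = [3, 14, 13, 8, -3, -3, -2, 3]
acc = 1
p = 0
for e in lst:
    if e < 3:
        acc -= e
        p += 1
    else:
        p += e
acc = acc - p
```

e=3: not <3; p=3
e=14: not <3; p=17
e=13: not <3; p=30
e=8: not <3; p=38
e=-3: <3, acc = 1-(-3) = 4; p=39
e=-3: <3, acc = 4-(-3) = 7; p=40
e=-2: <3, acc = 7-(-2) = 9; p=41
e=3: not <3; p=44
acc-p = 9-44 = -35

-35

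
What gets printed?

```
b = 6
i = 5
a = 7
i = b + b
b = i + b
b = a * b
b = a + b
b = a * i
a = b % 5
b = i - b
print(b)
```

i = 6+6 = 12
b = 12+6 = 18
b = 7*18 = 126
b = 7+126 = 133
b = 7*12 = 84
a = 84%5 = 4
b = 12-84 = -72

-72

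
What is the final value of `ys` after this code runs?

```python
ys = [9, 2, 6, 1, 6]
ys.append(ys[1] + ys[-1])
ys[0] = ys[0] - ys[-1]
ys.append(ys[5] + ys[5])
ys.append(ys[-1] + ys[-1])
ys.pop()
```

[1, 2, 6, 1, 6, 8, 16]

append ys[1]+ys[-1] = 2+6 = 8 → [9, 2, 6, 1, 6, 8]
ys[0] = ys[0]-ys[-1] = 9-8 = 1 → [1, 2, 6, 1, 6, 8]
append ys[5]+ys[5] = 8+8 = 16 → [1, 2, 6, 1, 6, 8, 16]
append ys[-1]+ys[-1] = 16+16 = 32 → [1, 2, 6, 1, 6, 8, 16, 32]
pop() removes 32 → [1, 2, 6, 1, 6, 8, 16]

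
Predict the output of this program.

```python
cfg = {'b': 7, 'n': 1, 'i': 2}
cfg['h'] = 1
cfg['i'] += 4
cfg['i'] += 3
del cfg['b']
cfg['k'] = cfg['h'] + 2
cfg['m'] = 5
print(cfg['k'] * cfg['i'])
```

cfg['h'] = 1 → {'b': 7, 'n': 1, 'i': 2, 'h': 1}
cfg['i'] = 2+4 = 6 → {'b': 7, 'n': 1, 'i': 6, 'h': 1}
cfg['i'] = 6+3 = 9 → {'b': 7, 'n': 1, 'i': 9, 'h': 1}
del 'b' → {'n': 1, 'i': 9, 'h': 1}
cfg['k'] = cfg['h']+2 = 3 → {'n': 1, 'i': 9, 'h': 1, 'k': 3}
cfg['m'] = 5 → {'n': 1, 'i': 9, 'h': 1, 'k': 3, 'm': 5}
cfg['k']*cfg['i'] = 3*9 = 27

27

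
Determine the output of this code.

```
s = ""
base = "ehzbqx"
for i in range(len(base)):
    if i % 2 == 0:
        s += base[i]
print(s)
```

ezq

i=0: add 'e' → 'e'
i=1: skip
i=2: add 'z' → 'ez'
i=3: skip
i=4: add 'q' → 'ezq'
i=5: skip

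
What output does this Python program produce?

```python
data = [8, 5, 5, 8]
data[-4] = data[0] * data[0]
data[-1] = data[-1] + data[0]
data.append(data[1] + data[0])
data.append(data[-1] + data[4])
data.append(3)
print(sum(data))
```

data[-4] = data[0]*data[0] = 8*8 = 64 → [64, 5, 5, 8]
data[-1] = data[-1]+data[0] = 8+64 = 72 → [64, 5, 5, 72]
append data[1]+data[0] = 5+64 = 69 → [64, 5, 5, 72, 69]
append data[-1]+data[4] = 69+69 = 138 → [64, 5, 5, 72, 69, 138]
append 3 → [64, 5, 5, 72, 69, 138, 3]
sum = 356

356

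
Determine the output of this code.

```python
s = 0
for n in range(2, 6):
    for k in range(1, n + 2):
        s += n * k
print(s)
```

207

n=2,k=1: s = 0+2 = 2
n=2,k=2: s = 2+4 = 6
n=2,k=3: s = 6+6 = 12
n=3,k=1: s = 12+3 = 15
n=3,k=2: s = 15+6 = 21
n=3,k=3: s = 21+9 = 30
n=3,k=4: s = 30+12 = 42
n=4,k=1: s = 42+4 = 46
n=4,k=2: s = 46+8 = 54
n=4,k=3: s = 54+12 = 66
n=4,k=4: s = 66+16 = 82
n=4,k=5: s = 82+20 = 102
n=5,k=1: s = 102+5 = 107
n=5,k=2: s = 107+10 = 117
n=5,k=3: s = 117+15 = 132
n=5,k=4: s = 132+20 = 152
n=5,k=5: s = 152+25 = 177
n=5,k=6: s = 177+30 = 207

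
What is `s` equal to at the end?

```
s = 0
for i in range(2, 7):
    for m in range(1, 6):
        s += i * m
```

i=2,m=1: s = 0+2 = 2
i=2,m=2: s = 2+4 = 6
i=2,m=3: s = 6+6 = 12
i=2,m=4: s = 12+8 = 20
i=2,m=5: s = 20+10 = 30
i=3,m=1: s = 30+3 = 33
i=3,m=2: s = 33+6 = 39
i=3,m=3: s = 39+9 = 48
i=3,m=4: s = 48+12 = 60
i=3,m=5: s = 60+15 = 75
i=4,m=1: s = 75+4 = 79
i=4,m=2: s = 79+8 = 87
i=4,m=3: s = 87+12 = 99
i=4,m=4: s = 99+16 = 115
i=4,m=5: s = 115+20 = 135
i=5,m=1: s = 135+5 = 140
i=5,m=2: s = 140+10 = 150
i=5,m=3: s = 150+15 = 165
i=5,m=4: s = 165+20 = 185
i=5,m=5: s = 185+25 = 210
i=6,m=1: s = 210+6 = 216
i=6,m=2: s = 216+12 = 228
i=6,m=3: s = 228+18 = 246
i=6,m=4: s = 246+24 = 270
i=6,m=5: s = 270+30 = 300

300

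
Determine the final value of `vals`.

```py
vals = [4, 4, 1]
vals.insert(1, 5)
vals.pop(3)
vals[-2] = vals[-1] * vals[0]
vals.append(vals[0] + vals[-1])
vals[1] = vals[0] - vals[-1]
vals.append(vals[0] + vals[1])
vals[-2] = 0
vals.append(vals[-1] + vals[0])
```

insert 5 at 1 → [4, 5, 4, 1]
pop(3) removes 1 → [4, 5, 4]
vals[-2] = vals[-1]*vals[0] = 4*4 = 16 → [4, 16, 4]
append vals[0]+vals[-1] = 4+4 = 8 → [4, 16, 4, 8]
vals[1] = vals[0]-vals[-1] = 4-8 = -4 → [4, -4, 4, 8]
append vals[0]+vals[1] = 4+(-4) = 0 → [4, -4, 4, 8, 0]
vals[-2] = 0 → [4, -4, 4, 0, 0]
append vals[-1]+vals[0] = 0+4 = 4 → [4, -4, 4, 0, 0, 4]

[4, -4, 4, 0, 0, 4]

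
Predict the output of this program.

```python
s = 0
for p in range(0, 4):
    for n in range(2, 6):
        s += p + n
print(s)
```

p=0,n=2: s = 0+2 = 2
p=0,n=3: s = 2+3 = 5
p=0,n=4: s = 5+4 = 9
p=0,n=5: s = 9+5 = 14
p=1,n=2: s = 14+3 = 17
p=1,n=3: s = 17+4 = 21
p=1,n=4: s = 21+5 = 26
p=1,n=5: s = 26+6 = 32
p=2,n=2: s = 32+4 = 36
p=2,n=3: s = 36+5 = 41
p=2,n=4: s = 41+6 = 47
p=2,n=5: s = 47+7 = 54
p=3,n=2: s = 54+5 = 59
p=3,n=3: s = 59+6 = 65
p=3,n=4: s = 65+7 = 72
p=3,n=5: s = 72+8 = 80

80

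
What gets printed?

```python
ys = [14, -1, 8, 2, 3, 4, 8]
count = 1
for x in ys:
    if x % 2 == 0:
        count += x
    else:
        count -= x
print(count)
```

x=14: even, count = 1+14 = 15
x=-1: not even, count = 15-(-1) = 16
x=8: even, count = 16+8 = 24
x=2: even, count = 24+2 = 26
x=3: not even, count = 26-3 = 23
x=4: even, count = 23+4 = 27
x=8: even, count = 27+8 = 35

35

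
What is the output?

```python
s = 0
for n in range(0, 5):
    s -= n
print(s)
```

-10

n=0: s = 0-0 = 0
n=1: s = 0-1 = -1
n=2: s = (-1)-2 = -3
n=3: s = (-3)-3 = -6
n=4: s = (-6)-4 = -10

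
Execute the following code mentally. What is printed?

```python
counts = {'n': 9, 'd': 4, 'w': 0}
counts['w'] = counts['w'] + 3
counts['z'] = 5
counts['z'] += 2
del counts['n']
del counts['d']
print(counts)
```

{'w': 3, 'z': 7}

counts['w'] = counts['w']+3 = 3 → {'n': 9, 'd': 4, 'w': 3}
counts['z'] = 5 → {'n': 9, 'd': 4, 'w': 3, 'z': 5}
counts['z'] = 5+2 = 7 → {'n': 9, 'd': 4, 'w': 3, 'z': 7}
del 'n' → {'d': 4, 'w': 3, 'z': 7}
del 'd' → {'w': 3, 'z': 7}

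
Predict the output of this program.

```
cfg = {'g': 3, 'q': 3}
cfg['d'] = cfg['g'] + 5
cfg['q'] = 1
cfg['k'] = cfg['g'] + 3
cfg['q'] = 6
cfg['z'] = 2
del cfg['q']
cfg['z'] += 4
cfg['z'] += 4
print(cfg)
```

{'g': 3, 'd': 8, 'k': 6, 'z': 10}

cfg['d'] = cfg['g']+5 = 8 → {'g': 3, 'q': 3, 'd': 8}
cfg['q'] = 1 → {'g': 3, 'q': 1, 'd': 8}
cfg['k'] = cfg['g']+3 = 6 → {'g': 3, 'q': 1, 'd': 8, 'k': 6}
cfg['q'] = 6 → {'g': 3, 'q': 6, 'd': 8, 'k': 6}
cfg['z'] = 2 → {'g': 3, 'q': 6, 'd': 8, 'k': 6, 'z': 2}
del 'q' → {'g': 3, 'd': 8, 'k': 6, 'z': 2}
cfg['z'] = 2+4 = 6 → {'g': 3, 'd': 8, 'k': 6, 'z': 6}
cfg['z'] = 6+4 = 10 → {'g': 3, 'd': 8, 'k': 6, 'z': 10}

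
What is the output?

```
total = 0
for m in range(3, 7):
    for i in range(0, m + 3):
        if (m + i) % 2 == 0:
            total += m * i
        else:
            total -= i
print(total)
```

m=3,i=0: odd sum, total = 0-0 = 0
m=3,i=1: even sum, total = 0+3 = 3
m=3,i=2: odd sum, total = 3-2 = 1
m=3,i=3: even sum, total = 1+9 = 10
m=3,i=4: odd sum, total = 10-4 = 6
m=3,i=5: even sum, total = 6+15 = 21
m=4,i=0: even sum, total = 21+0 = 21
m=4,i=1: odd sum, total = 21-1 = 20
m=4,i=2: even sum, total = 20+8 = 28
m=4,i=3: odd sum, total = 28-3 = 25
m=4,i=4: even sum, total = 25+16 = 41
m=4,i=5: odd sum, total = 41-5 = 36
m=4,i=6: even sum, total = 36+24 = 60
m=5,i=0: odd sum, total = 60-0 = 60
m=5,i=1: even sum, total = 60+5 = 65
m=5,i=2: odd sum, total = 65-2 = 63
m=5,i=3: even sum, total = 63+15 = 78
m=5,i=4: odd sum, total = 78-4 = 74
m=5,i=5: even sum, total = 74+25 = 99
m=5,i=6: odd sum, total = 99-6 = 93
m=5,i=7: even sum, total = 93+35 = 128
m=6,i=0: even sum, total = 128+0 = 128
m=6,i=1: odd sum, total = 128-1 = 127
m=6,i=2: even sum, total = 127+12 = 139
m=6,i=3: odd sum, total = 139-3 = 136
m=6,i=4: even sum, total = 136+24 = 160
m=6,i=5: odd sum, total = 160-5 = 155
m=6,i=6: even sum, total = 155+36 = 191
m=6,i=7: odd sum, total = 191-7 = 184
m=6,i=8: even sum, total = 184+48 = 232

232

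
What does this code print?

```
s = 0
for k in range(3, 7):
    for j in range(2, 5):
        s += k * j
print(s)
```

k=3,j=2: s = 0+6 = 6
k=3,j=3: s = 6+9 = 15
k=3,j=4: s = 15+12 = 27
k=4,j=2: s = 27+8 = 35
k=4,j=3: s = 35+12 = 47
k=4,j=4: s = 47+16 = 63
k=5,j=2: s = 63+10 = 73
k=5,j=3: s = 73+15 = 88
k=5,j=4: s = 88+20 = 108
k=6,j=2: s = 108+12 = 120
k=6,j=3: s = 120+18 = 138
k=6,j=4: s = 138+24 = 162

162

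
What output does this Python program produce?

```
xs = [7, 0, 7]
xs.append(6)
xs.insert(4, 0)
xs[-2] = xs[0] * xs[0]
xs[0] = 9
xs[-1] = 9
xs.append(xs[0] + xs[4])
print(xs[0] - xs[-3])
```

-40

append 6 → [7, 0, 7, 6]
insert 0 at 4 → [7, 0, 7, 6, 0]
xs[-2] = xs[0]*xs[0] = 7*7 = 49 → [7, 0, 7, 49, 0]
xs[0] = 9 → [9, 0, 7, 49, 0]
xs[-1] = 9 → [9, 0, 7, 49, 9]
append xs[0]+xs[4] = 9+9 = 18 → [9, 0, 7, 49, 9, 18]
xs[0]-xs[-3] = 9-49 = -40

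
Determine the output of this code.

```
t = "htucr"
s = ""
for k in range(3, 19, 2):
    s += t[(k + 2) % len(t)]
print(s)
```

hurtchur

k=3: add t[0]='h' → 'h'
k=5: add t[2]='u' → 'hu'
k=7: add t[4]='r' → 'hur'
k=9: add t[1]='t' → 'hurt'
k=11: add t[3]='c' → 'hurtc'
k=13: add t[0]='h' → 'hurtch'
k=15: add t[2]='u' → 'hurtchu'
k=17: add t[4]='r' → 'hurtchur'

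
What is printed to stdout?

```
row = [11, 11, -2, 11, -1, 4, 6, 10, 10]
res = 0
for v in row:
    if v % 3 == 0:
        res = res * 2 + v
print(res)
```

v=11: not %3==0
v=11: not %3==0
v=-2: not %3==0
v=11: not %3==0
v=-1: not %3==0
v=4: not %3==0
v=6: %3==0, res = 0*2+6 = 6
v=10: not %3==0
v=10: not %3==0

6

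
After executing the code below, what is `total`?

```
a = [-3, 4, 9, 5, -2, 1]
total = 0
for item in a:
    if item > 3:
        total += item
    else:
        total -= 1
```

item=-3: not >3, total = 0-1 = -1
item=4: >3, total = (-1)+4 = 3
item=9: >3, total = 3+9 = 12
item=5: >3, total = 12+5 = 17
item=-2: not >3, total = 17-1 = 16
item=1: not >3, total = 16-1 = 15

15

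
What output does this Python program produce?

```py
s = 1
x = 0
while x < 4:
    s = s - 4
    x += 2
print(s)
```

x=0: s = 1-4 = -3
x=2: s = (-3)-4 = -7

-7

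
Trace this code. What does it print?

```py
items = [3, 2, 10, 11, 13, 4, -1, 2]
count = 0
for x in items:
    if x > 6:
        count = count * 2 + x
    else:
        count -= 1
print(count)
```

x=3: not >6, count = 0-1 = -1
x=2: not >6, count = (-1)-1 = -2
x=10: >6, count = (-2)*2+10 = 6
x=11: >6, count = 6*2+11 = 23
x=13: >6, count = 23*2+13 = 59
x=4: not >6, count = 59-1 = 58
x=-1: not >6, count = 58-1 = 57
x=2: not >6, count = 57-1 = 56

56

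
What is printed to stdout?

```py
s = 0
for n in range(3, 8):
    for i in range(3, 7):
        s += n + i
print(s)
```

n=3,i=3: s = 0+6 = 6
n=3,i=4: s = 6+7 = 13
n=3,i=5: s = 13+8 = 21
n=3,i=6: s = 21+9 = 30
n=4,i=3: s = 30+7 = 37
n=4,i=4: s = 37+8 = 45
n=4,i=5: s = 45+9 = 54
n=4,i=6: s = 54+10 = 64
n=5,i=3: s = 64+8 = 72
n=5,i=4: s = 72+9 = 81
n=5,i=5: s = 81+10 = 91
n=5,i=6: s = 91+11 = 102
n=6,i=3: s = 102+9 = 111
n=6,i=4: s = 111+10 = 121
n=6,i=5: s = 121+11 = 132
n=6,i=6: s = 132+12 = 144
n=7,i=3: s = 144+10 = 154
n=7,i=4: s = 154+11 = 165
n=7,i=5: s = 165+12 = 177
n=7,i=6: s = 177+13 = 190

190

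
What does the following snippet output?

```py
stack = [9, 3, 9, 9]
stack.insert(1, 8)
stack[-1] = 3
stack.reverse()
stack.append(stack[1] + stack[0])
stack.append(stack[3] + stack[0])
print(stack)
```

[3, 9, 3, 8, 9, 12, 11]

insert 8 at 1 → [9, 8, 3, 9, 9]
stack[-1] = 3 → [9, 8, 3, 9, 3]
reverse → [3, 9, 3, 8, 9]
append stack[1]+stack[0] = 9+3 = 12 → [3, 9, 3, 8, 9, 12]
append stack[3]+stack[0] = 8+3 = 11 → [3, 9, 3, 8, 9, 12, 11]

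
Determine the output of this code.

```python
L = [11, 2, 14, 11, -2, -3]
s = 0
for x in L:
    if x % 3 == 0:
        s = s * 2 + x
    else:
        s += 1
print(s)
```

x=11: not %3==0, s = 0+1 = 1
x=2: not %3==0, s = 1+1 = 2
x=14: not %3==0, s = 2+1 = 3
x=11: not %3==0, s = 3+1 = 4
x=-2: not %3==0, s = 4+1 = 5
x=-3: %3==0, s = 5*2+(-3) = 7

7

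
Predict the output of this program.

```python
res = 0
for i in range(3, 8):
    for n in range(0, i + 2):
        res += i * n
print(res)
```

i=3,n=0: res = 0+0 = 0
i=3,n=1: res = 0+3 = 3
i=3,n=2: res = 3+6 = 9
i=3,n=3: res = 9+9 = 18
i=3,n=4: res = 18+12 = 30
i=4,n=0: res = 30+0 = 30
i=4,n=1: res = 30+4 = 34
i=4,n=2: res = 34+8 = 42
i=4,n=3: res = 42+12 = 54
i=4,n=4: res = 54+16 = 70
i=4,n=5: res = 70+20 = 90
i=5,n=0: res = 90+0 = 90
i=5,n=1: res = 90+5 = 95
i=5,n=2: res = 95+10 = 105
i=5,n=3: res = 105+15 = 120
i=5,n=4: res = 120+20 = 140
i=5,n=5: res = 140+25 = 165
i=5,n=6: res = 165+30 = 195
i=6,n=0: res = 195+0 = 195
i=6,n=1: res = 195+6 = 201
i=6,n=2: res = 201+12 = 213
i=6,n=3: res = 213+18 = 231
i=6,n=4: res = 231+24 = 255
i=6,n=5: res = 255+30 = 285
i=6,n=6: res = 285+36 = 321
i=6,n=7: res = 321+42 = 363
i=7,n=0: res = 363+0 = 363
i=7,n=1: res = 363+7 = 370
i=7,n=2: res = 370+14 = 384
i=7,n=3: res = 384+21 = 405
i=7,n=4: res = 405+28 = 433
i=7,n=5: res = 433+35 = 468
i=7,n=6: res = 468+42 = 510
i=7,n=7: res = 510+49 = 559
i=7,n=8: res = 559+56 = 615

615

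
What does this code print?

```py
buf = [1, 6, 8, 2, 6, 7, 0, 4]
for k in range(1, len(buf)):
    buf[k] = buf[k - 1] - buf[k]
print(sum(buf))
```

k=1: buf[1] = 1-6 = -5 → [1, -5, 8, 2, 6, 7, 0, 4]
k=2: buf[2] = (-5)-8 = -13 → [1, -5, -13, 2, 6, 7, 0, 4]
k=3: buf[3] = (-13)-2 = -15 → [1, -5, -13, -15, 6, 7, 0, 4]
k=4: buf[4] = (-15)-6 = -21 → [1, -5, -13, -15, -21, 7, 0, 4]
k=5: buf[5] = (-21)-7 = -28 → [1, -5, -13, -15, -21, -28, 0, 4]
k=6: buf[6] = (-28)-0 = -28 → [1, -5, -13, -15, -21, -28, -28, 4]
k=7: buf[7] = (-28)-4 = -32 → [1, -5, -13, -15, -21, -28, -28, -32]
sum = -141

-141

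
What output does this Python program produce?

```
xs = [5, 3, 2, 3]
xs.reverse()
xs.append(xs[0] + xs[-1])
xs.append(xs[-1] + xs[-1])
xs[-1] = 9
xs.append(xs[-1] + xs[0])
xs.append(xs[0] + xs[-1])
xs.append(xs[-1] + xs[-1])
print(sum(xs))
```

reverse → [3, 2, 3, 5]
append xs[0]+xs[-1] = 3+5 = 8 → [3, 2, 3, 5, 8]
append xs[-1]+xs[-1] = 8+8 = 16 → [3, 2, 3, 5, 8, 16]
xs[-1] = 9 → [3, 2, 3, 5, 8, 9]
append xs[-1]+xs[0] = 9+3 = 12 → [3, 2, 3, 5, 8, 9, 12]
append xs[0]+xs[-1] = 3+12 = 15 → [3, 2, 3, 5, 8, 9, 12, 15]
append xs[-1]+xs[-1] = 15+15 = 30 → [3, 2, 3, 5, 8, 9, 12, 15, 30]
sum = 87

87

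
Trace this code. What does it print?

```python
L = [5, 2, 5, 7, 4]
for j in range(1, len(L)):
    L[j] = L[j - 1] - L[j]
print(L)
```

[5, 3, -2, -9, -13]

j=1: L[1] = 5-2 = 3 → [5, 3, 5, 7, 4]
j=2: L[2] = 3-5 = -2 → [5, 3, -2, 7, 4]
j=3: L[3] = (-2)-7 = -9 → [5, 3, -2, -9, 4]
j=4: L[4] = (-9)-4 = -13 → [5, 3, -2, -9, -13]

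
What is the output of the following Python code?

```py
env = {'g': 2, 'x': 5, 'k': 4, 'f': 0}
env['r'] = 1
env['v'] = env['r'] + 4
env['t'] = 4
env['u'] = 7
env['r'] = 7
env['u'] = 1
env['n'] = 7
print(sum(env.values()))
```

env['r'] = 1 → {'g': 2, 'x': 5, 'k': 4, 'f': 0, 'r': 1}
env['v'] = env['r']+4 = 5 → {'g': 2, 'x': 5, 'k': 4, 'f': 0, 'r': 1, 'v': 5}
env['t'] = 4 → {'g': 2, 'x': 5, 'k': 4, 'f': 0, 'r': 1, 'v': 5, 't': 4}
env['u'] = 7 → {'g': 2, 'x': 5, 'k': 4, 'f': 0, 'r': 1, 'v': 5, 't': 4, 'u': 7}
env['r'] = 7 → {'g': 2, 'x': 5, 'k': 4, 'f': 0, 'r': 7, 'v': 5, 't': 4, 'u': 7}
env['u'] = 1 → {'g': 2, 'x': 5, 'k': 4, 'f': 0, 'r': 7, 'v': 5, 't': 4, 'u': 1}
env['n'] = 7 → {'g': 2, 'x': 5, 'k': 4, 'f': 0, 'r': 7, 'v': 5, 't': 4, 'u': 1, 'n': 7}
sum of values = 35

35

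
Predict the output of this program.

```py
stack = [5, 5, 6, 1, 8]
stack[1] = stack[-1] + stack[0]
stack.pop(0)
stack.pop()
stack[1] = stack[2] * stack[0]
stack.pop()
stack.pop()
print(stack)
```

[13]

stack[1] = stack[-1]+stack[0] = 8+5 = 13 → [5, 13, 6, 1, 8]
pop(0) removes 5 → [13, 6, 1, 8]
pop() removes 8 → [13, 6, 1]
stack[1] = stack[2]*stack[0] = 1*13 = 13 → [13, 13, 1]
pop() removes 1 → [13, 13]
pop() removes 13 → [13]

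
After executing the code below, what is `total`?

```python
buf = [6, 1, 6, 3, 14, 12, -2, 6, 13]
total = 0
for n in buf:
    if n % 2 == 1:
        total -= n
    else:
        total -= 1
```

n=6: not odd, total = 0-1 = -1
n=1: odd, total = (-1)-1 = -2
n=6: not odd, total = (-2)-1 = -3
n=3: odd, total = (-3)-3 = -6
n=14: not odd, total = (-6)-1 = -7
n=12: not odd, total = (-7)-1 = -8
n=-2: not odd, total = (-8)-1 = -9
n=6: not odd, total = (-9)-1 = -10
n=13: odd, total = (-10)-13 = -23

-23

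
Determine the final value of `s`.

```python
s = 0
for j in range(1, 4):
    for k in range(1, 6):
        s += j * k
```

j=1,k=1: s = 0+1 = 1
j=1,k=2: s = 1+2 = 3
j=1,k=3: s = 3+3 = 6
j=1,k=4: s = 6+4 = 10
j=1,k=5: s = 10+5 = 15
j=2,k=1: s = 15+2 = 17
j=2,k=2: s = 17+4 = 21
j=2,k=3: s = 21+6 = 27
j=2,k=4: s = 27+8 = 35
j=2,k=5: s = 35+10 = 45
j=3,k=1: s = 45+3 = 48
j=3,k=2: s = 48+6 = 54
j=3,k=3: s = 54+9 = 63
j=3,k=4: s = 63+12 = 75
j=3,k=5: s = 75+15 = 90

90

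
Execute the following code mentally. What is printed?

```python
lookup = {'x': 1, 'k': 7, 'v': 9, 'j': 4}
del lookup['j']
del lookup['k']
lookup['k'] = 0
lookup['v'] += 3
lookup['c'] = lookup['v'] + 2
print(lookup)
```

{'x': 1, 'v': 12, 'k': 0, 'c': 14}

del 'j' → {'x': 1, 'k': 7, 'v': 9}
del 'k' → {'x': 1, 'v': 9}
lookup['k'] = 0 → {'x': 1, 'v': 9, 'k': 0}
lookup['v'] = 9+3 = 12 → {'x': 1, 'v': 12, 'k': 0}
lookup['c'] = lookup['v']+2 = 14 → {'x': 1, 'v': 12, 'k': 0, 'c': 14}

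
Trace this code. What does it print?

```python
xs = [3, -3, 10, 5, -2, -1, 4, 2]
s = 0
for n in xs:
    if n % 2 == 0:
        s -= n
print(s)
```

n=3: not even
n=-3: not even
n=10: even, s = 0-10 = -10
n=5: not even
n=-2: even, s = (-10)-(-2) = -8
n=-1: not even
n=4: even, s = (-8)-4 = -12
n=2: even, s = (-12)-2 = -14

-14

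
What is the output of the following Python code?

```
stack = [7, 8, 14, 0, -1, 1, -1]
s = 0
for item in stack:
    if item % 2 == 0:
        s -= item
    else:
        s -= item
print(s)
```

item=7: not even, s = 0-7 = -7
item=8: even, s = (-7)-8 = -15
item=14: even, s = (-15)-14 = -29
item=0: even, s = (-29)-0 = -29
item=-1: not even, s = (-29)-(-1) = -28
item=1: not even, s = (-28)-1 = -29
item=-1: not even, s = (-29)-(-1) = -28

-28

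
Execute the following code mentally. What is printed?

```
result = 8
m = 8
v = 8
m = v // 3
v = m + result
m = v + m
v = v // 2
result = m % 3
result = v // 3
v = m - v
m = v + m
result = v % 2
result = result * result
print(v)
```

7

m = 8//3 = 2
v = 2+8 = 10
m = 10+2 = 12
v = 10//2 = 5
result = 12%3 = 0
result = 5//3 = 1
v = 12-5 = 7
m = 7+12 = 19
result = 7%2 = 1
result = 1*1 = 1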